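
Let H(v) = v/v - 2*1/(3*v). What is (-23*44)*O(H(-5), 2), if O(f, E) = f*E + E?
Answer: -64768/15 ≈ -4317.9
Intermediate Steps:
H(v) = 1 - 2/(3*v) (H(v) = 1 - 2*1/(3*v) = 1 - 2/(3*v))
O(f, E) = E + E*f (O(f, E) = E*f + E = E + E*f)
(-23*44)*O(H(-5), 2) = (-23*44)*(2*(1 + (-2/3 - 5)/(-5))) = -2024*(1 - 1/5*(-17/3)) = -2024*(1 + 17/15) = -2024*32/15 = -1012*64/15 = -64768/15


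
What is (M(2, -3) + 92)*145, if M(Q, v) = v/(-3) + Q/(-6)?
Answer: 40310/3 ≈ 13437.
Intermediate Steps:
M(Q, v) = -v/3 - Q/6 (M(Q, v) = v*(-⅓) + Q*(-⅙) = -v/3 - Q/6)
(M(2, -3) + 92)*145 = ((-⅓*(-3) - ⅙*2) + 92)*145 = ((1 - ⅓) + 92)*145 = (⅔ + 92)*145 = (278/3)*145 = 40310/3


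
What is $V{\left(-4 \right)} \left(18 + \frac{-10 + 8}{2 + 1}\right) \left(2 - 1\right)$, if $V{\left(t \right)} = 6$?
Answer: $104$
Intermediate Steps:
$V{\left(-4 \right)} \left(18 + \frac{-10 + 8}{2 + 1}\right) \left(2 - 1\right) = 6 \left(18 + \frac{-10 + 8}{2 + 1}\right) \left(2 - 1\right) = 6 \left(18 - \frac{2}{3}\right) 1 = 6 \cdot \frac{52}{3} \cdot 1 = 6 \cdot \frac{52}{3} = 104$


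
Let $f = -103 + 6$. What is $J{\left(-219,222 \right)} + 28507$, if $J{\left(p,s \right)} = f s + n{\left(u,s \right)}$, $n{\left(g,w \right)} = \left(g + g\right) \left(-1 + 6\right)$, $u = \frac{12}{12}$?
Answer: $6983$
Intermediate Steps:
$f = -97$
$u = 1$ ($u = 12 \cdot \frac{1}{12} = 1$)
$n{\left(g,w \right)} = 10 g$ ($n{\left(g,w \right)} = 2 g 5 = 10 g$)
$J{\left(p,s \right)} = 10 - 97 s$ ($J{\left(p,s \right)} = - 97 s + 10 \cdot 1 = - 97 s + 10 = 10 - 97 s$)
$J{\left(-219,222 \right)} + 28507 = \left(10 - 21534\right) + 28507 = -21524 + 28507 = 6983$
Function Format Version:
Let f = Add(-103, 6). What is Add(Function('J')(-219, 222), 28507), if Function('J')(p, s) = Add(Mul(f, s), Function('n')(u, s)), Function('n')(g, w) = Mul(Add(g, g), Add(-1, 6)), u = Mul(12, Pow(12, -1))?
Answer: 6983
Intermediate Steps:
f = -97
u = 1 (u = Mul(12, Rational(1, 12)) = 1)
Function('n')(g, w) = Mul(10, g) (Function('n')(g, w) = Mul(Mul(2, g), 5) = Mul(10, g))
Function('J')(p, s) = Add(10, Mul(-97, s)) (Function('J')(p, s) = Add(Mul(-97, s), Mul(10, 1)) = Add(Mul(-97, s), 10) = Add(10, Mul(-97, s)))
Add(Function('J')(-219, 222), 28507) = Add(Add(10, Mul(-97, 222)), 28507) = Add(Add(10, -21534), 28507) = Add(-21524, 28507) = 6983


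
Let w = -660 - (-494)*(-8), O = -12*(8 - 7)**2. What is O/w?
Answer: 3/1153 ≈ 0.0026019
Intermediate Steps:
O = -12 (O = -12*1**2 = -12*1 = -12)
w = -4612 (w = -660 - 1*3952 = -660 - 3952 = -4612)
O/w = -12/(-4612) = -12*(-1/4612) = 3/1153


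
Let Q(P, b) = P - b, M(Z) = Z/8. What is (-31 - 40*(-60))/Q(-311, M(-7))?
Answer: -18952/2481 ≈ -7.6389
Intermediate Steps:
M(Z) = Z/8 (M(Z) = Z*(1/8) = Z/8)
(-31 - 40*(-60))/Q(-311, M(-7)) = (-31 - 40*(-60))/(-311 - (-7)/8) = (-31 + 2400)/(-311 - 1*(-7/8)) = 2369/(-311 + 7/8) = 2369/(-2481/8) = 2369*(-8/2481) = -18952/2481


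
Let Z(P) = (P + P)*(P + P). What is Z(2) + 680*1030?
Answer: 700416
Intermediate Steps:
Z(P) = 4*P**2 (Z(P) = (2*P)*(2*P) = 4*P**2)
Z(2) + 680*1030 = 4*2**2 + 680*1030 = 4*4 + 700400 = 16 + 700400 = 700416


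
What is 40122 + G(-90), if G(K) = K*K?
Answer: 48222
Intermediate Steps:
G(K) = K²
40122 + G(-90) = 40122 + (-90)² = 40122 + 8100 = 48222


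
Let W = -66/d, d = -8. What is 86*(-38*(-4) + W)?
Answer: 27563/2 ≈ 13782.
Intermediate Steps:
W = 33/4 (W = -66/(-8) = -66*(-⅛) = 33/4 ≈ 8.2500)
86*(-38*(-4) + W) = 86*(-38*(-4) + 33/4) = 86*(152 + 33/4) = 86*(641/4) = 27563/2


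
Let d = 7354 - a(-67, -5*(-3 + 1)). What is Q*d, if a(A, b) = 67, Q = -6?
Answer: -43722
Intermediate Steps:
d = 7287 (d = 7354 - 1*67 = 7354 - 67 = 7287)
Q*d = -6*7287 = -43722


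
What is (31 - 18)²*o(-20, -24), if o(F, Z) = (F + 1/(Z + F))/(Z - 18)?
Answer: 148889/1848 ≈ 80.568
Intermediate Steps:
o(F, Z) = (F + 1/(F + Z))/(-18 + Z)
(31 - 18)²*o(-20, -24) = (31 - 18)²*((1 + (-20)² - 20*(-24))/((-24)² - 18*(-20) - 18*(-24) - 20*(-24))) = 13²*((1 + 400 + 480)/(576 + 360 + 432 + 480)) = 169*(881/1848) = 148889/1848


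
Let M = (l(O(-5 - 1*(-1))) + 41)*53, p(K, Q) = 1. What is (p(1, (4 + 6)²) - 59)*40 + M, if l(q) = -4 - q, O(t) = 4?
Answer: -571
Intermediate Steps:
M = 1749 (M = ((-4 - 1*4) + 41)*53 = ((-4 - 4) + 41)*53 = (-8 + 41)*53 = 33*53 = 1749)
(p(1, (4 + 6)²) - 59)*40 + M = (1 - 59)*40 + 1749 = -58*40 + 1749 = -2320 + 1749 = -571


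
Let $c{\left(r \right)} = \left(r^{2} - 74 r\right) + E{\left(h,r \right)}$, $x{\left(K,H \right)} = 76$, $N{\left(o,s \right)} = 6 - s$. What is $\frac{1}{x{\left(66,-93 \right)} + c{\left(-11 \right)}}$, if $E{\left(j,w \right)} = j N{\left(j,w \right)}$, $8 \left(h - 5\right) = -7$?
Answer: $\frac{8}{8649} \approx 0.00092496$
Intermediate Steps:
$h = \frac{33}{8}$ ($h = 5 + \frac{1}{8} \left(-7\right) = 5 - \frac{7}{8} = \frac{33}{8} \approx 4.125$)
$E{\left(j,w \right)} = j \left(6 - w\right)$
$c{\left(r \right)} = \frac{99}{4} + r^{2} - \frac{625 r}{8}$ ($c{\left(r \right)} = \left(r^{2} - 74 r\right) + \frac{33 \left(6 - r\right)}{8} = \left(r^{2} - 74 r\right) - \left(- \frac{99}{4} + \frac{33 r}{8}\right) = \frac{99}{4} + r^{2} - \frac{625 r}{8}$)
$\frac{1}{x{\left(66,-93 \right)} + c{\left(-11 \right)}} = \frac{1}{76 + \left(\frac{99}{4} + \left(-11\right)^{2} - - \frac{6875}{8}\right)} = \frac{1}{76 + \left(\frac{99}{4} + 121 + \frac{6875}{8}\right)} = \frac{1}{76 + \frac{8041}{8}} = \frac{1}{\frac{8649}{8}} = \frac{8}{8649}$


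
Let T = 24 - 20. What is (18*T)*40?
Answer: 2880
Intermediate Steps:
T = 4
(18*T)*40 = (18*4)*40 = 72*40 = 2880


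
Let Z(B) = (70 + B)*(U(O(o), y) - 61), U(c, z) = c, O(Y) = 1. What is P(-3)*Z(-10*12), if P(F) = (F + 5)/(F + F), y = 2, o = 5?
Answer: -1000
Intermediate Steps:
P(F) = (5 + F)/(2*F) (P(F) = (5 + F)/((2*F)) = (5 + F)*(1/(2*F)) = (5 + F)/(2*F))
Z(B) = -4200 - 60*B (Z(B) = (70 + B)*(1 - 61) = (70 + B)*(-60) = -4200 - 60*B)
P(-3)*Z(-10*12) = ((1/2)*(5 - 3)/(-3))*(-4200 - (-600)*12) = ((1/2)*(-1/3)*2)*(-4200 - 60*(-120)) = -(-4200 + 7200)/3 = -1/3*3000 = -1000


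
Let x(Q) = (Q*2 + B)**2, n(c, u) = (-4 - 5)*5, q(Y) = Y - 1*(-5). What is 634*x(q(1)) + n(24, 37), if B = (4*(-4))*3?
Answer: 821619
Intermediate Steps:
q(Y) = 5 + Y (q(Y) = Y + 5 = 5 + Y)
B = -48 (B = -16*3 = -48)
n(c, u) = -45 (n(c, u) = -9*5 = -45)
x(Q) = (-48 + 2*Q)**2 (x(Q) = (Q*2 - 48)**2 = (2*Q - 48)**2 = (-48 + 2*Q)**2)
634*x(q(1)) + n(24, 37) = 634*(4*(-24 + (5 + 1))**2) - 45 = 634*(4*(-24 + 6)**2) - 45 = 634*(4*(-18)**2) - 45 = 634*(4*324) - 45 = 634*1296 - 45 = 821664 - 45 = 821619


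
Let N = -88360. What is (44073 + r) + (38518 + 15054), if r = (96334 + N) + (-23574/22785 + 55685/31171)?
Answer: 3572116512716/33820535 ≈ 1.0562e+5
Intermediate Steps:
r = 269710372641/33820535 (r = (96334 - 88360) + (-23574/22785 + 55685/31171) = 7974 + (-23574*1/22785 + 55685*(1/31171)) = 7974 + (-7858/7595 + 7955/4453) = 7974 + 25426551/33820535 = 269710372641/33820535 ≈ 7974.8)
(44073 + r) + (38518 + 15054) = (44073 + 269710372641/33820535) + (38518 + 15054) = 1760282811696/33820535 + 53572 = 3572116512716/33820535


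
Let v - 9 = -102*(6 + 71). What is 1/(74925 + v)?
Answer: 1/67080 ≈ 1.4908e-5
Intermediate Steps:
v = -7845 (v = 9 - 102*(6 + 71) = 9 - 102*77 = 9 - 7854 = -7845)
1/(74925 + v) = 1/(74925 - 7845) = 1/67080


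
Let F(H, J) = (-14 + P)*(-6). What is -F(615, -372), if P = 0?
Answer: -84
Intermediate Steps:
F(H, J) = 84 (F(H, J) = (-14 + 0)*(-6) = -14*(-6) = 84)
-F(615, -372) = -1*84 = -84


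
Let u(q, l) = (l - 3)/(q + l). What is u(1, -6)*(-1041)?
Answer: -9369/5 ≈ -1873.8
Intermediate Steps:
u(q, l) = (-3 + l)/(l + q)
u(1, -6)*(-1041) = ((-3 - 6)/(-6 + 1))*(-1041) = (-9/(-5))*(-1041) = -⅕*(-9)*(-1041) = (9/5)*(-1041) = -9369/5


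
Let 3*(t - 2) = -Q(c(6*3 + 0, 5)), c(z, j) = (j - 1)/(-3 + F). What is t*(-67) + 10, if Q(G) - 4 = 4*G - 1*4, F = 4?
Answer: 700/3 ≈ 233.33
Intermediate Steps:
c(z, j) = -1 + j (c(z, j) = (j - 1)/(-3 + 4) = (-1 + j)/1 = (-1 + j)*1 = -1 + j)
Q(G) = 4*G (Q(G) = 4 + (4*G - 1*4) = 4 + (4*G - 4) = 4 + (-4 + 4*G) = 4*G)
t = -10/3 (t = 2 + (-4*(-1 + 5))/3 = 2 + (-4*4)/3 = 2 + (-1*16)/3 = 2 + (1/3)*(-16) = 2 - 16/3 = -10/3 ≈ -3.3333)
t*(-67) + 10 = -10/3*(-67) + 10 = 670/3 + 10 = 700/3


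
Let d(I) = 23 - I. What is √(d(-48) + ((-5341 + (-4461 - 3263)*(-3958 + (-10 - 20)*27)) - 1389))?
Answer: √36821373 ≈ 6068.1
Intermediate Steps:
√(d(-48) + ((-5341 + (-4461 - 3263)*(-3958 + (-10 - 20)*27)) - 1389)) = √((23 - 1*(-48)) + ((-5341 + (-4461 - 3263)*(-3958 + (-10 - 20)*27)) - 1389)) = √((23 + 48) + ((-5341 - 7724*(-3958 - 30*27)) - 1389)) = √(71 + ((-5341 - 7724*(-3958 - 810)) - 1389)) = √(71 + ((-5341 - 7724*(-4768)) - 1389)) = √(71 + ((-5341 + 36828032) - 1389)) = √(71 + (36822691 - 1389)) = √(71 + 36821302) = √36821373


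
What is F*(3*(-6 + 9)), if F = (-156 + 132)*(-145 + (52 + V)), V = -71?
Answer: 35424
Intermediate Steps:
F = 3936 (F = (-156 + 132)*(-145 + (52 - 71)) = -24*(-145 - 19) = -24*(-164) = 3936)
F*(3*(-6 + 9)) = 3936*(3*(-6 + 9)) = 3936*(3*3) = 3936*9 = 35424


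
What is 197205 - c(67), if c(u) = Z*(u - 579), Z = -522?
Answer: -70059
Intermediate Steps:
c(u) = 302238 - 522*u (c(u) = -522*(u - 579) = -522*(-579 + u) = 302238 - 522*u)
197205 - c(67) = 197205 - (302238 - 522*67) = 197205 - (302238 - 34974) = 197205 - 1*267264 = 197205 - 267264 = -70059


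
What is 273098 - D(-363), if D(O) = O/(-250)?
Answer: 68274137/250 ≈ 2.7310e+5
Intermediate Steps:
D(O) = -O/250 (D(O) = O*(-1/250) = -O/250)
273098 - D(-363) = 273098 - (-1)*(-363)/250 = 273098 - 1*363/250 = 273098 - 363/250 = 68274137/250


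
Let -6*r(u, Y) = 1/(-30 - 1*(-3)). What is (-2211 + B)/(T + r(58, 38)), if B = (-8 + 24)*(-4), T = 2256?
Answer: -368550/365473 ≈ -1.0084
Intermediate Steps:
r(u, Y) = 1/162 (r(u, Y) = -1/(6*(-30 - 1*(-3))) = -1/(6*(-30 + 3)) = -1/6/(-27) = -1/6*(-1/27) = 1/162)
B = -64 (B = 16*(-4) = -64)
(-2211 + B)/(T + r(58, 38)) = (-2211 - 64)/(2256 + 1/162) = -2275/365473/162 = -2275*162/365473 = -368550/365473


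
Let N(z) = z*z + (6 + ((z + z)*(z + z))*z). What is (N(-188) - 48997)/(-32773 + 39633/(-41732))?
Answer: 1109751324220/1367722469 ≈ 811.39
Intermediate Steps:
N(z) = 6 + z**2 + 4*z**3 (N(z) = z**2 + (6 + ((2*z)*(2*z))*z) = z**2 + (6 + (4*z**2)*z) = z**2 + (6 + 4*z**3) = 6 + z**2 + 4*z**3)
(N(-188) - 48997)/(-32773 + 39633/(-41732)) = ((6 + (-188)**2 + 4*(-188)**3) - 48997)/(-32773 + 39633/(-41732)) = ((6 + 35344 + 4*(-6644672)) - 48997)/(-32773 + 39633*(-1/41732)) = ((6 + 35344 - 26578688) - 48997)/(-32773 - 39633/41732) = (-26543338 - 48997)/(-1367722469/41732) = -26592335*(-41732/1367722469) = 1109751324220/1367722469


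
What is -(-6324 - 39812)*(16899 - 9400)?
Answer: 345973864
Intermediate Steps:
-(-6324 - 39812)*(16899 - 9400) = -(-46136)*7499 = -1*(-345973864) = 345973864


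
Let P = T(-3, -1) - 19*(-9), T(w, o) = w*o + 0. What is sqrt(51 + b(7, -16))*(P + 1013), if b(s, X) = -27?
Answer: 2374*sqrt(6) ≈ 5815.1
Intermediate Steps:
T(w, o) = o*w (T(w, o) = o*w + 0 = o*w)
P = 174 (P = -1*(-3) - 19*(-9) = 3 + 171 = 174)
sqrt(51 + b(7, -16))*(P + 1013) = sqrt(51 - 27)*(174 + 1013) = sqrt(24)*1187 = (2*sqrt(6))*1187 = 2374*sqrt(6)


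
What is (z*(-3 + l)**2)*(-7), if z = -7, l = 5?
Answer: 196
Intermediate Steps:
(z*(-3 + l)**2)*(-7) = -7*(-3 + 5)**2*(-7) = -7*2**2*(-7) = -7*4*(-7) = -28*(-7) = 196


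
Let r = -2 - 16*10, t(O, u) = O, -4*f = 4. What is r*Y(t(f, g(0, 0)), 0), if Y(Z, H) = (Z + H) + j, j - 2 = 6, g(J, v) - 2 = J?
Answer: -1134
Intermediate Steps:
f = -1 (f = -¼*4 = -1)
g(J, v) = 2 + J
j = 8 (j = 2 + 6 = 8)
Y(Z, H) = 8 + H + Z (Y(Z, H) = (Z + H) + 8 = (H + Z) + 8 = 8 + H + Z)
r = -162 (r = -2 - 160 = -162)
r*Y(t(f, g(0, 0)), 0) = -162*(8 + 0 - 1) = -162*7 = -1134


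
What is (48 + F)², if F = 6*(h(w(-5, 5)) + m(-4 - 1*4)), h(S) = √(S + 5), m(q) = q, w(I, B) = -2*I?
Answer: 540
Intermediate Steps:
h(S) = √(5 + S)
F = -48 + 6*√15 (F = 6*(√(5 - 2*(-5)) + (-4 - 1*4)) = 6*(√(5 + 10) + (-4 - 4)) = 6*(√15 - 8) = 6*(-8 + √15) = -48 + 6*√15 ≈ -24.762)
(48 + F)² = (48 + (-48 + 6*√15))² = (6*√15)² = 540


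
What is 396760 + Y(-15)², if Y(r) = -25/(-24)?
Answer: 228534385/576 ≈ 3.9676e+5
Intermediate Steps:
Y(r) = 25/24 (Y(r) = -25*(-1/24) = 25/24)
396760 + Y(-15)² = 396760 + (25/24)² = 396760 + 625/576 = 228534385/576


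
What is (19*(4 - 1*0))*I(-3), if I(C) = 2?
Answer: 152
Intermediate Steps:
(19*(4 - 1*0))*I(-3) = (19*(4 - 1*0))*2 = (19*(4 + 0))*2 = (19*4)*2 = 76*2 = 152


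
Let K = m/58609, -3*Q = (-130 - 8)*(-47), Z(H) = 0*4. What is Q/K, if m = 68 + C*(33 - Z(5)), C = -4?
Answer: 63356329/32 ≈ 1.9799e+6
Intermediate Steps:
Z(H) = 0
Q = -2162 (Q = -(-130 - 8)*(-47)/3 = -(-46)*(-47) = -⅓*6486 = -2162)
m = -64 (m = 68 - 4*(33 - 1*0) = 68 - 4*(33 + 0) = 68 - 4*33 = 68 - 132 = -64)
K = -64/58609 ≈ -0.0010920
Q/K = -2162/(-64/58609) = -2162*(-58609/64) = 63356329/32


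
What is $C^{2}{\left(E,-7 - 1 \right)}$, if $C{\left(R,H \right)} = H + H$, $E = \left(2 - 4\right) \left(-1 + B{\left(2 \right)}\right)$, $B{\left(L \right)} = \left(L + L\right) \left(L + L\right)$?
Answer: $256$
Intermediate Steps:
$B{\left(L \right)} = 4 L^{2}$ ($B{\left(L \right)} = 2 L 2 L = 4 L^{2}$)
$E = -30$ ($E = \left(2 - 4\right) \left(-1 + 4 \cdot 2^{2}\right) = - 2 \left(-1 + 4 \cdot 4\right) = - 2 \left(-1 + 16\right) = \left(-2\right) 15 = -30$)
$C{\left(R,H \right)} = 2 H$
$C^{2}{\left(E,-7 - 1 \right)} = \left(2 \left(-7 - 1\right)\right)^{2} = \left(2 \left(-8\right)\right)^{2} = \left(-16\right)^{2} = 256$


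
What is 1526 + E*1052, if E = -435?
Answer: -456094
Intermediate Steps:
1526 + E*1052 = 1526 - 435*1052 = 1526 - 457620 = -456094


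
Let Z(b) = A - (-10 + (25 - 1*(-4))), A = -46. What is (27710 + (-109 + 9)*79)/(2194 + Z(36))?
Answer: 19810/2129 ≈ 9.3048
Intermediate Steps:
Z(b) = -65 (Z(b) = -46 - (-10 + (25 - 1*(-4))) = -46 - (-10 + (25 + 4)) = -46 - (-10 + 29) = -46 - 1*19 = -46 - 19 = -65)
(27710 + (-109 + 9)*79)/(2194 + Z(36)) = (27710 + (-109 + 9)*79)/(2194 - 65) = (27710 - 100*79)/2129 = (27710 - 7900)*(1/2129) = 19810*(1/2129) = 19810/2129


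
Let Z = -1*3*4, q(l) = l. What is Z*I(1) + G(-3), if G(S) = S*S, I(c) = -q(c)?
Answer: 21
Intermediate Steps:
Z = -12 (Z = -3*4 = -12)
I(c) = -c
G(S) = S²
Z*I(1) + G(-3) = -(-12) + (-3)² = -12*(-1) + 9 = 12 + 9 = 21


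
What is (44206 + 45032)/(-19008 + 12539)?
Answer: -89238/6469 ≈ -13.795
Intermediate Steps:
(44206 + 45032)/(-19008 + 12539) = 89238/(-6469) = 89238*(-1/6469) = -89238/6469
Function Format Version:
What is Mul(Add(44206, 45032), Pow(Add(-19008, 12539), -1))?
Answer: Rational(-89238, 6469) ≈ -13.795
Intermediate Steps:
Mul(Add(44206, 45032), Pow(Add(-19008, 12539), -1)) = Mul(89238, Pow(-6469, -1)) = Mul(89238, Rational(-1, 6469)) = Rational(-89238, 6469)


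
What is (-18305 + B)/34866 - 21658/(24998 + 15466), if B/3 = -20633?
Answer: -111125069/39189384 ≈ -2.8356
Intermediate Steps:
B = -61899 (B = 3*(-20633) = -61899)
(-18305 + B)/34866 - 21658/(24998 + 15466) = (-18305 - 61899)/34866 - 21658/(24998 + 15466) = -80204*1/34866 - 21658/40464 = -40102/17433 - 21658*1/40464 = -40102/17433 - 10829/20232 = -111125069/39189384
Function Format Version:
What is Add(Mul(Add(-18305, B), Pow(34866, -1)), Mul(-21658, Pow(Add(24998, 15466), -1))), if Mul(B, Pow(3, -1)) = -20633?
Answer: Rational(-111125069, 39189384) ≈ -2.8356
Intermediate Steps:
B = -61899 (B = Mul(3, -20633) = -61899)
Add(Mul(Add(-18305, B), Pow(34866, -1)), Mul(-21658, Pow(Add(24998, 15466), -1))) = Add(Mul(Add(-18305, -61899), Pow(34866, -1)), Mul(-21658, Pow(Add(24998, 15466), -1))) = Add(Mul(-80204, Rational(1, 34866)), Mul(-21658, Pow(40464, -1))) = Add(Rational(-40102, 17433), Mul(-21658, Rational(1, 40464))) = Add(Rational(-40102, 17433), Rational(-10829, 20232)) = Rational(-111125069, 39189384)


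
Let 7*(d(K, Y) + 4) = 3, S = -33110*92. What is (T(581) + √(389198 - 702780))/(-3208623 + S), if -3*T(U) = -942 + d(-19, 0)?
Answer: -6619/131349603 - I*√313582/6254743 ≈ -5.0392e-5 - 8.9529e-5*I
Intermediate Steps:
S = -3046120
d(K, Y) = -25/7 (d(K, Y) = -4 + (⅐)*3 = -4 + 3/7 = -25/7)
T(U) = 6619/21 (T(U) = -(-942 - 25/7)/3 = -⅓*(-6619/7) = 6619/21)
(T(581) + √(389198 - 702780))/(-3208623 + S) = (6619/21 + √(389198 - 702780))/(-3208623 - 3046120) = (6619/21 + √(-313582))/(-6254743) = (6619/21 + I*√313582)*(-1/6254743) = -6619/131349603 - I*√313582/6254743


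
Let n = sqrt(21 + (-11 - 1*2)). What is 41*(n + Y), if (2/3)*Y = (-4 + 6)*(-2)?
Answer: -246 + 82*sqrt(2) ≈ -130.03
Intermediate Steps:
Y = -6 (Y = 3*((-4 + 6)*(-2))/2 = 3*(2*(-2))/2 = (3/2)*(-4) = -6)
n = 2*sqrt(2) (n = sqrt(21 + (-11 - 2)) = sqrt(21 - 13) = sqrt(8) = 2*sqrt(2) ≈ 2.8284)
41*(n + Y) = 41*(2*sqrt(2) - 6) = 41*(-6 + 2*sqrt(2)) = -246 + 82*sqrt(2)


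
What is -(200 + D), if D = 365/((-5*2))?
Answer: -327/2 ≈ -163.50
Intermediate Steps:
D = -73/2 (D = 365/(-10) = 365*(-1/10) = -73/2 ≈ -36.500)
-(200 + D) = -(200 - 73/2) = -1*327/2 = -327/2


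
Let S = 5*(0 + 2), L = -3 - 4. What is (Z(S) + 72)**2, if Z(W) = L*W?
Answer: 4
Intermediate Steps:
L = -7
S = 10 (S = 5*2 = 10)
Z(W) = -7*W
(Z(S) + 72)**2 = (-7*10 + 72)**2 = (-70 + 72)**2 = 2**2 = 4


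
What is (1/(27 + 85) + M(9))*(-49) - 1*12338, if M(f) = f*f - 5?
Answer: -256999/16 ≈ -16062.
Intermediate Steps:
M(f) = -5 + f² (M(f) = f² - 5 = -5 + f²)
(1/(27 + 85) + M(9))*(-49) - 1*12338 = (1/(27 + 85) + (-5 + 9²))*(-49) - 1*12338 = (1/112 + (-5 + 81))*(-49) - 12338 = (1/112 + 76)*(-49) - 12338 = (8513/112)*(-49) - 12338 = -59591/16 - 12338 = -256999/16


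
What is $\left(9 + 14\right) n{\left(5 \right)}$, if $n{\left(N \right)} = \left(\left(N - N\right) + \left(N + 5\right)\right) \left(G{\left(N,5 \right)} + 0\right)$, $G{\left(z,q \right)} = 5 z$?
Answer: $5750$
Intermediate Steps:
$n{\left(N \right)} = 5 N \left(5 + N\right)$ ($n{\left(N \right)} = \left(\left(N - N\right) + \left(N + 5\right)\right) \left(5 N + 0\right) = \left(0 + \left(5 + N\right)\right) 5 N = \left(5 + N\right) 5 N = 5 N \left(5 + N\right)$)
$\left(9 + 14\right) n{\left(5 \right)} = \left(9 + 14\right) 5 \cdot 5 \left(5 + 5\right) = 23 \cdot 5 \cdot 5 \cdot 10 = 23 \cdot 250 = 5750$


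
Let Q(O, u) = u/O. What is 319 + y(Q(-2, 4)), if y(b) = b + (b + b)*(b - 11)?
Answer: 369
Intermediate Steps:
y(b) = b + 2*b*(-11 + b) (y(b) = b + (2*b)*(-11 + b) = b + 2*b*(-11 + b))
319 + y(Q(-2, 4)) = 319 + (4/(-2))*(-21 + 2*(4/(-2))) = 319 + (4*(-1/2))*(-21 + 2*(4*(-1/2))) = 319 - 2*(-21 + 2*(-2)) = 319 - 2*(-21 - 4) = 319 - 2*(-25) = 319 + 50 = 369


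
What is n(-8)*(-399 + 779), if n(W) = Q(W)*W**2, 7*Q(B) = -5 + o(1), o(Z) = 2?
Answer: -72960/7 ≈ -10423.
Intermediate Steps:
Q(B) = -3/7 (Q(B) = (-5 + 2)/7 = (1/7)*(-3) = -3/7)
n(W) = -3*W**2/7
n(-8)*(-399 + 779) = (-3/7*(-8)**2)*(-399 + 779) = -3/7*64*380 = -192/7*380 = -72960/7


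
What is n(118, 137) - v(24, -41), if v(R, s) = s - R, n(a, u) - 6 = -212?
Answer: -141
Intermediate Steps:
n(a, u) = -206 (n(a, u) = 6 - 212 = -206)
n(118, 137) - v(24, -41) = -206 - (-41 - 1*24) = -206 - (-41 - 24) = -206 - 1*(-65) = -206 + 65 = -141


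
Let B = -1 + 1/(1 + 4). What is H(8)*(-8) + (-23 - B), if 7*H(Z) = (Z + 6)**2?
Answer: -1231/5 ≈ -246.20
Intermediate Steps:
B = -4/5 (B = -1 + 1/5 = -4/5 ≈ -0.80000)
H(Z) = (6 + Z)**2/7 (H(Z) = (Z + 6)**2/7 = (6 + Z)**2/7)
H(8)*(-8) + (-23 - B) = ((6 + 8)**2/7)*(-8) + (-23 - 1*(-4/5)) = ((1/7)*14**2)*(-8) + (-23 + 4/5) = ((1/7)*196)*(-8) - 111/5 = 28*(-8) - 111/5 = -224 - 111/5 = -1231/5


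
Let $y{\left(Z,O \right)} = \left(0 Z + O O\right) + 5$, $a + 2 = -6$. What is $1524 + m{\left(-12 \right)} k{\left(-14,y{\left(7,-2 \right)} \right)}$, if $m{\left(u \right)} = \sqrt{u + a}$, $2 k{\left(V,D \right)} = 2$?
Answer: $1524 + 2 i \sqrt{5} \approx 1524.0 + 4.4721 i$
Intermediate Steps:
$a = -8$ ($a = -2 - 6 = -8$)
$y{\left(Z,O \right)} = 5 + O^{2}$ ($y{\left(Z,O \right)} = \left(0 + O^{2}\right) + 5 = O^{2} + 5 = 5 + O^{2}$)
$k{\left(V,D \right)} = 1$ ($k{\left(V,D \right)} = \frac{1}{2} \cdot 2 = 1$)
$m{\left(u \right)} = \sqrt{-8 + u}$ ($m{\left(u \right)} = \sqrt{u - 8} = \sqrt{-8 + u}$)
$1524 + m{\left(-12 \right)} k{\left(-14,y{\left(7,-2 \right)} \right)} = 1524 + \sqrt{-8 - 12} \cdot 1 = 1524 + \sqrt{-20} \cdot 1 = 1524 + 2 i \sqrt{5} \cdot 1 = 1524 + 2 i \sqrt{5}$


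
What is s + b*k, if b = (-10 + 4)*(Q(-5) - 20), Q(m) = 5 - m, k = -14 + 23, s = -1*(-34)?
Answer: 574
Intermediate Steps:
s = 34
k = 9
b = 60 (b = (-10 + 4)*((5 - 1*(-5)) - 20) = -6*((5 + 5) - 20) = -6*(10 - 20) = -6*(-10) = 60)
s + b*k = 34 + 60*9 = 34 + 540 = 574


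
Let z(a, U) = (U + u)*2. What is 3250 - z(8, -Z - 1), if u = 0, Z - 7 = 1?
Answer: 3268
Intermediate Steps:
Z = 8 (Z = 7 + 1 = 8)
z(a, U) = 2*U (z(a, U) = (U + 0)*2 = U*2 = 2*U)
3250 - z(8, -Z - 1) = 3250 - 2*(-1*8 - 1) = 3250 - 2*(-8 - 1) = 3250 - 2*(-9) = 3250 - 1*(-18) = 3250 + 18 = 3268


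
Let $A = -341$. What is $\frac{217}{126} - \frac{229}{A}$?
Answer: $\frac{14693}{6138} \approx 2.3938$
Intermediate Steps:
$\frac{217}{126} - \frac{229}{A} = \frac{217}{126} - \frac{229}{-341} = 217 \cdot \frac{1}{126} - - \frac{229}{341} = \frac{31}{18} + \frac{229}{341} = \frac{14693}{6138}$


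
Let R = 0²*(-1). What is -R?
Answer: 0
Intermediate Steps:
R = 0 (R = 0*(-1) = 0)
-R = -1*0 = 0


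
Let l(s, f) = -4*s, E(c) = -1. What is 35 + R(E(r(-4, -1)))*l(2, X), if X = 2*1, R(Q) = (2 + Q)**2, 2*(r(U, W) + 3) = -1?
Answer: 27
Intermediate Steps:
r(U, W) = -7/2 (r(U, W) = -3 + (1/2)*(-1) = -3 - 1/2 = -7/2)
X = 2
35 + R(E(r(-4, -1)))*l(2, X) = 35 + (2 - 1)**2*(-4*2) = 35 + 1**2*(-8) = 35 + 1*(-8) = 35 - 8 = 27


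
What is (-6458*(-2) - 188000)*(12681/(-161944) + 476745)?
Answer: -3379382933027829/40486 ≈ -8.3470e+10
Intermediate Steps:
(-6458*(-2) - 188000)*(12681/(-161944) + 476745) = (12916 - 188000)*(12681*(-1/161944) + 476745) = -175084*(-12681/161944 + 476745) = -175084*77205979599/161944 = -3379382933027829/40486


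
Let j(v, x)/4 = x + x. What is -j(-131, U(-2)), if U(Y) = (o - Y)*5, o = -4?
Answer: 80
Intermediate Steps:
U(Y) = -20 - 5*Y (U(Y) = (-4 - Y)*5 = -20 - 5*Y)
j(v, x) = 8*x (j(v, x) = 4*(x + x) = 4*(2*x) = 8*x)
-j(-131, U(-2)) = -8*(-20 - 5*(-2)) = -8*(-20 + 10) = -8*(-10) = -1*(-80) = 80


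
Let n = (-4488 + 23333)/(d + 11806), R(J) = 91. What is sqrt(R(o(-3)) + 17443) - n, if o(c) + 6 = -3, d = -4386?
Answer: -3769/1484 + sqrt(17534) ≈ 129.88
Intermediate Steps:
o(c) = -9 (o(c) = -6 - 3 = -9)
n = 3769/1484 (n = (-4488 + 23333)/(-4386 + 11806) = 18845/7420 = 18845*(1/7420) = 3769/1484 ≈ 2.5398)
sqrt(R(o(-3)) + 17443) - n = sqrt(91 + 17443) - 1*3769/1484 = sqrt(17534) - 3769/1484 = -3769/1484 + sqrt(17534)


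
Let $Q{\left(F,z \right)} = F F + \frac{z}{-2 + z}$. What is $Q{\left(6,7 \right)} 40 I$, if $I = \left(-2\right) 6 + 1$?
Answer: $-16456$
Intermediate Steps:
$Q{\left(F,z \right)} = F^{2} + \frac{z}{-2 + z}$
$I = -11$ ($I = -12 + 1 = -11$)
$Q{\left(6,7 \right)} 40 I = \frac{7 - 2 \cdot 6^{2} + 7 \cdot 6^{2}}{-2 + 7} \cdot 40 \left(-11\right) = \frac{7 - 72 + 7 \cdot 36}{5} \cdot 40 \left(-11\right) = \frac{7 - 72 + 252}{5} \cdot 40 \left(-11\right) = \frac{1}{5} \cdot 187 \cdot 40 \left(-11\right) = \frac{187}{5} \cdot 40 \left(-11\right) = 1496 \left(-11\right) = -16456$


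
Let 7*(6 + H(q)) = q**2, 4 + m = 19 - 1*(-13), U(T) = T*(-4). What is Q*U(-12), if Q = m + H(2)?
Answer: 7584/7 ≈ 1083.4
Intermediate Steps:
U(T) = -4*T
m = 28 (m = -4 + (19 - 1*(-13)) = -4 + (19 + 13) = -4 + 32 = 28)
H(q) = -6 + q**2/7
Q = 158/7 (Q = 28 + (-6 + (1/7)*2**2) = 28 + (-6 + (1/7)*4) = 28 + (-6 + 4/7) = 28 - 38/7 = 158/7 ≈ 22.571)
Q*U(-12) = 158*(-4*(-12))/7 = (158/7)*48 = 7584/7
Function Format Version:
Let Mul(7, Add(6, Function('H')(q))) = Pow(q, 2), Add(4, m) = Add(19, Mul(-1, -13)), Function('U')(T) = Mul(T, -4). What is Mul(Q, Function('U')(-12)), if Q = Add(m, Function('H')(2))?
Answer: Rational(7584, 7) ≈ 1083.4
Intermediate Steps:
Function('U')(T) = Mul(-4, T)
m = 28 (m = Add(-4, Add(19, Mul(-1, -13))) = Add(-4, Add(19, 13)) = Add(-4, 32) = 28)
Function('H')(q) = Add(-6, Mul(Rational(1, 7), Pow(q, 2)))
Q = Rational(158, 7) (Q = Add(28, Add(-6, Mul(Rational(1, 7), Pow(2, 2)))) = Add(28, Add(-6, Mul(Rational(1, 7), 4))) = Add(28, Add(-6, Rational(4, 7))) = Add(28, Rational(-38, 7)) = Rational(158, 7) ≈ 22.571)
Mul(Q, Function('U')(-12)) = Mul(Rational(158, 7), Mul(-4, -12)) = Mul(Rational(158, 7), 48) = Rational(7584, 7)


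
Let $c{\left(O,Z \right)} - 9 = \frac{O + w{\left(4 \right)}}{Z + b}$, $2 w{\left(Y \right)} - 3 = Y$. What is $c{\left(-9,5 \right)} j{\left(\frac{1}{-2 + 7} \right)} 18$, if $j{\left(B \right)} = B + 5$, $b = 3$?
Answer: $\frac{15561}{20} \approx 778.05$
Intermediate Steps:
$w{\left(Y \right)} = \frac{3}{2} + \frac{Y}{2}$
$c{\left(O,Z \right)} = 9 + \frac{\frac{7}{2} + O}{3 + Z}$ ($c{\left(O,Z \right)} = 9 + \frac{O + \left(\frac{3}{2} + \frac{1}{2} \cdot 4\right)}{Z + 3} = 9 + \frac{O + \left(\frac{3}{2} + 2\right)}{3 + Z} = 9 + \frac{O + \frac{7}{2}}{3 + Z} = 9 + \frac{\frac{7}{2} + O}{3 + Z}$)
$j{\left(B \right)} = 5 + B$
$c{\left(-9,5 \right)} j{\left(\frac{1}{-2 + 7} \right)} 18 = \frac{\frac{61}{2} - 9 + 9 \cdot 5}{3 + 5} \left(5 + \frac{1}{-2 + 7}\right) 18 = \frac{\frac{61}{2} - 9 + 45}{8} \left(5 + \frac{1}{5}\right) 18 = \frac{1}{8} \cdot \frac{133}{2} \left(5 + \frac{1}{5}\right) 18 = \frac{133}{16} \cdot \frac{26}{5} \cdot 18 = \frac{1729}{40} \cdot 18 = \frac{15561}{20}$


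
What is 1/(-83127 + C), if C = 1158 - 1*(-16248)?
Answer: -1/65721 ≈ -1.5216e-5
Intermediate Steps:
C = 17406 (C = 1158 + 16248 = 17406)
1/(-83127 + C) = 1/(-83127 + 17406) = 1/(-65721) = -1/65721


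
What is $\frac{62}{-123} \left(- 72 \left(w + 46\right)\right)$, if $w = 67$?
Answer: $\frac{168144}{41} \approx 4101.1$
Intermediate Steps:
$\frac{62}{-123} \left(- 72 \left(w + 46\right)\right) = \frac{62}{-123} \left(- 72 \left(67 + 46\right)\right) = 62 \left(- \frac{1}{123}\right) \left(\left(-72\right) 113\right) = \left(- \frac{62}{123}\right) \left(-8136\right) = \frac{168144}{41}$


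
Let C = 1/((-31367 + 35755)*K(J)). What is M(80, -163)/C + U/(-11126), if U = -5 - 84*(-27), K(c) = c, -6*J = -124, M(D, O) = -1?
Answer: -3026901845/33378 ≈ -90686.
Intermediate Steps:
J = 62/3 (J = -⅙*(-124) = 62/3 ≈ 20.667)
C = 3/272056 (C = 1/((-31367 + 35755)*(62/3)) = (3/62)/4388 = (1/4388)*(3/62) = 3/272056 ≈ 1.1027e-5)
U = 2263 (U = -5 + 2268 = 2263)
M(80, -163)/C + U/(-11126) = -1/3/272056 + 2263/(-11126) = -1*272056/3 + 2263*(-1/11126) = -272056/3 - 2263/11126 = -3026901845/33378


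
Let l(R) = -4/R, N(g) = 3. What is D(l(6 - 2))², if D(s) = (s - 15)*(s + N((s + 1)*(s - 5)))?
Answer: 1024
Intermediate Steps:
D(s) = (-15 + s)*(3 + s) (D(s) = (s - 15)*(s + 3) = (-15 + s)*(3 + s))
D(l(6 - 2))² = (-45 + (-4/(6 - 2))² - (-48)/(6 - 2))² = (-45 + (-4/4)² - (-48)/4)² = (-45 + (-4*¼)² - (-48)/4)² = (-45 + (-1)² - 12*(-1))² = (-45 + 1 + 12)² = (-32)² = 1024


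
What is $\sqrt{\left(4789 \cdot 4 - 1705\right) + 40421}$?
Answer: $4 \sqrt{3617} \approx 240.57$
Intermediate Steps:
$\sqrt{\left(4789 \cdot 4 - 1705\right) + 40421} = \sqrt{\left(19156 - 1705\right) + 40421} = \sqrt{17451 + 40421} = \sqrt{57872} = 4 \sqrt{3617}$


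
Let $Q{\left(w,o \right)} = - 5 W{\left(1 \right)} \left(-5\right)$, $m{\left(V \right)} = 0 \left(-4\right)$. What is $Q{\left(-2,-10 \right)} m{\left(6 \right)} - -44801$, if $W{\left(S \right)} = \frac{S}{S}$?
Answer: $44801$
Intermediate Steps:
$W{\left(S \right)} = 1$
$m{\left(V \right)} = 0$
$Q{\left(w,o \right)} = 25$ ($Q{\left(w,o \right)} = \left(-5\right) 1 \left(-5\right) = \left(-5\right) \left(-5\right) = 25$)
$Q{\left(-2,-10 \right)} m{\left(6 \right)} - -44801 = 25 \cdot 0 - -44801 = 0 + 44801 = 44801$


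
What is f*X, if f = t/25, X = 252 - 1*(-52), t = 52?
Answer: 15808/25 ≈ 632.32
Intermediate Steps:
X = 304 (X = 252 + 52 = 304)
f = 52/25 ≈ 2.0800
f*X = (52/25)*304 = 15808/25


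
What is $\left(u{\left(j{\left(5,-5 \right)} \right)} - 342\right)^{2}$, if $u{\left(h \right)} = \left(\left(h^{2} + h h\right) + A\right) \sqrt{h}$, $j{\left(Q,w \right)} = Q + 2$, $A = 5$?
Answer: $191227 - 70452 \sqrt{7} \approx 4828.5$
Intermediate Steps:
$j{\left(Q,w \right)} = 2 + Q$
$u{\left(h \right)} = \sqrt{h} \left(5 + 2 h^{2}\right)$ ($u{\left(h \right)} = \left(\left(h^{2} + h h\right) + 5\right) \sqrt{h} = \left(\left(h^{2} + h^{2}\right) + 5\right) \sqrt{h} = \left(2 h^{2} + 5\right) \sqrt{h} = \left(5 + 2 h^{2}\right) \sqrt{h} = \sqrt{h} \left(5 + 2 h^{2}\right)$)
$\left(u{\left(j{\left(5,-5 \right)} \right)} - 342\right)^{2} = \left(\sqrt{2 + 5} \left(5 + 2 \left(2 + 5\right)^{2}\right) - 342\right)^{2} = \left(\sqrt{7} \left(5 + 2 \cdot 7^{2}\right) - 342\right)^{2} = \left(\sqrt{7} \left(5 + 2 \cdot 49\right) - 342\right)^{2} = \left(\sqrt{7} \left(5 + 98\right) - 342\right)^{2} = \left(\sqrt{7} \cdot 103 - 342\right)^{2} = \left(103 \sqrt{7} - 342\right)^{2} = \left(-342 + 103 \sqrt{7}\right)^{2}$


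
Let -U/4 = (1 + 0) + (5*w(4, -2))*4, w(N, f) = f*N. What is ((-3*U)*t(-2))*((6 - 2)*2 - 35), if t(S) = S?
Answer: -103032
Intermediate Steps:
w(N, f) = N*f
U = 636 (U = -4*((1 + 0) + (5*(4*(-2)))*4) = -4*(1 + (5*(-8))*4) = -4*(1 - 40*4) = -4*(1 - 160) = -4*(-159) = 636)
((-3*U)*t(-2))*((6 - 2)*2 - 35) = (-3*636*(-2))*((6 - 2)*2 - 35) = (-1908*(-2))*(4*2 - 35) = 3816*(8 - 35) = 3816*(-27) = -103032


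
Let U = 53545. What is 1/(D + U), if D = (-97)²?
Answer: 1/62954 ≈ 1.5885e-5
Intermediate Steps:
D = 9409
1/(D + U) = 1/(9409 + 53545) = 1/62954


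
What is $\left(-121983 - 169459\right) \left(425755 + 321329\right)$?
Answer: $-217731655128$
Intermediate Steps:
$\left(-121983 - 169459\right) \left(425755 + 321329\right) = \left(-291442\right) 747084 = -217731655128$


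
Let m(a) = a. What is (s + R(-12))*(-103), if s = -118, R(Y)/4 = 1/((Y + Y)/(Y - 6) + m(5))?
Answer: 229690/19 ≈ 12089.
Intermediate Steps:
R(Y) = 4/(5 + 2*Y/(-6 + Y)) (R(Y) = 4/((Y + Y)/(Y - 6) + 5) = 4/((2*Y)/(-6 + Y) + 5) = 4/(2*Y/(-6 + Y) + 5) = 4/(5 + 2*Y/(-6 + Y)))
(s + R(-12))*(-103) = (-118 + 4*(-6 - 12)/(-30 + 7*(-12)))*(-103) = (-118 + 4*(-18)/(-30 - 84))*(-103) = (-118 + 4*(-18)/(-114))*(-103) = (-118 + 4*(-1/114)*(-18))*(-103) = (-118 + 12/19)*(-103) = -2230/19*(-103) = 229690/19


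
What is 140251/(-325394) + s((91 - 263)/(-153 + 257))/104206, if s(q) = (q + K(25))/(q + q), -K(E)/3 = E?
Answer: -628120560237/1458044308052 ≈ -0.43080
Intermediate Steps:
K(E) = -3*E
s(q) = (-75 + q)/(2*q) (s(q) = (q - 3*25)/(q + q) = (q - 75)/((2*q)) = (-75 + q)*(1/(2*q)) = (-75 + q)/(2*q))
140251/(-325394) + s((91 - 263)/(-153 + 257))/104206 = 140251/(-325394) + ((-75 + (91 - 263)/(-153 + 257))/(2*(((91 - 263)/(-153 + 257)))))/104206 = 140251*(-1/325394) + ((-75 - 172/104)/(2*((-172/104))))*(1/104206) = -140251/325394 + ((-75 - 172*1/104)/(2*((-172*1/104))))*(1/104206) = -140251/325394 + ((-75 - 43/26)/(2*(-43/26)))*(1/104206) = -140251/325394 + ((½)*(-26/43)*(-1993/26))*(1/104206) = -140251/325394 + (1993/86)*(1/104206) = -140251/325394 + 1993/8961716 = -628120560237/1458044308052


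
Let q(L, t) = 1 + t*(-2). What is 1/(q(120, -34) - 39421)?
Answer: -1/39352 ≈ -2.5412e-5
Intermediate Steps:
q(L, t) = 1 - 2*t
1/(q(120, -34) - 39421) = 1/((1 - 2*(-34)) - 39421) = 1/((1 + 68) - 39421) = 1/(69 - 39421) = 1/(-39352) = -1/39352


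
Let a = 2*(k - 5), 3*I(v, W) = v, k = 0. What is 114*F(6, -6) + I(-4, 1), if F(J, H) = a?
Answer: -3424/3 ≈ -1141.3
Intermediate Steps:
I(v, W) = v/3
a = -10 (a = 2*(0 - 5) = 2*(-5) = -10)
F(J, H) = -10
114*F(6, -6) + I(-4, 1) = 114*(-10) + (⅓)*(-4) = -1140 - 4/3 = -3424/3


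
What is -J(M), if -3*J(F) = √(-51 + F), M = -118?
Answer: 13*I/3 ≈ 4.3333*I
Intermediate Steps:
J(F) = -√(-51 + F)/3
-J(M) = -(-1)*√(-51 - 118)/3 = -(-1)*√(-169)/3 = -(-1)*13*I/3 = -(-13)*I/3 = 13*I/3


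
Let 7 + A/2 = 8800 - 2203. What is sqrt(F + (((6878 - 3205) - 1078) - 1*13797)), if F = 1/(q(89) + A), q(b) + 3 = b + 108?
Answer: I*sqrt(222625902842)/4458 ≈ 105.84*I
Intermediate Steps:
q(b) = 105 + b (q(b) = -3 + (b + 108) = -3 + (108 + b) = 105 + b)
A = 13180 (A = -14 + 2*(8800 - 2203) = -14 + 2*6597 = -14 + 13194 = 13180)
F = 1/13374 (F = 1/((105 + 89) + 13180) = 1/(194 + 13180) = 1/13374 ≈ 7.4772e-5)
sqrt(F + (((6878 - 3205) - 1078) - 1*13797)) = sqrt(1/13374 + (((6878 - 3205) - 1078) - 1*13797)) = sqrt(1/13374 + ((3673 - 1078) - 13797)) = sqrt(1/13374 + (2595 - 13797)) = sqrt(1/13374 - 11202) = sqrt(-149815547/13374) = I*sqrt(222625902842)/4458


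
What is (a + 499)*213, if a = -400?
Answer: 21087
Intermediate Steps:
(a + 499)*213 = (-400 + 499)*213 = 99*213 = 21087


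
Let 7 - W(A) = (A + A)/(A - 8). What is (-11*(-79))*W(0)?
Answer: 6083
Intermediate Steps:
W(A) = 7 - 2*A/(-8 + A) (W(A) = 7 - (A + A)/(A - 8) = 7 - 2*A/(-8 + A))
(-11*(-79))*W(0) = (-11*(-79))*((-56 + 5*0)/(-8 + 0)) = 869*((-56 + 0)/(-8)) = 869*(-⅛*(-56)) = 869*7 = 6083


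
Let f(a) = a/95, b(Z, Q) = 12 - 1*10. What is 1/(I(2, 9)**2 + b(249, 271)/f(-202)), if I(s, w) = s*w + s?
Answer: 101/40305 ≈ 0.0025059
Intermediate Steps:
I(s, w) = s + s*w
b(Z, Q) = 2 (b(Z, Q) = 12 - 10 = 2)
f(a) = a/95 (f(a) = a*(1/95) = a/95)
1/(I(2, 9)**2 + b(249, 271)/f(-202)) = 1/((2*(1 + 9))**2 + 2/(((1/95)*(-202)))) = 1/((2*10)**2 + 2/(-202/95)) = 1/(20**2 + 2*(-95/202)) = 1/(400 - 95/101) = 1/(40305/101) = 101/40305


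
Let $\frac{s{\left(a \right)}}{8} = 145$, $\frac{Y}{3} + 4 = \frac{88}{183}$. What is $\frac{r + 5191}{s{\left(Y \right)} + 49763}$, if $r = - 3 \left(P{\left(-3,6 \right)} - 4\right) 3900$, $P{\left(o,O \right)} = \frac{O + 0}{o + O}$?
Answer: $\frac{28591}{50923} \approx 0.56146$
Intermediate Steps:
$P{\left(o,O \right)} = \frac{O}{O + o}$
$Y = - \frac{644}{61}$ ($Y = -12 + 3 \cdot \frac{88}{183} = -12 + \frac{88}{61} = - \frac{644}{61} \approx -10.557$)
$s{\left(a \right)} = 1160$ ($s{\left(a \right)} = 8 \cdot 145 = 1160$)
$r = 23400$ ($r = - 3 \left(\frac{6}{6 - 3} - 4\right) 3900 = - 3 \left(\frac{6}{3} - 4\right) 3900 = - 3 \left(6 \cdot \frac{1}{3} - 4\right) 3900 = - 3 \left(2 - 4\right) 3900 = \left(-3\right) \left(-2\right) 3900 = 6 \cdot 3900 = 23400$)
$\frac{r + 5191}{s{\left(Y \right)} + 49763} = \frac{23400 + 5191}{1160 + 49763} = \frac{28591}{50923}$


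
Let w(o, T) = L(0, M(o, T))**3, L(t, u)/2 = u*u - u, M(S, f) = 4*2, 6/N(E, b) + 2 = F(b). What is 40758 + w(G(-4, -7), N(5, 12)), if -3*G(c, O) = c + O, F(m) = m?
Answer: 1445686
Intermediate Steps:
N(E, b) = 6/(-2 + b)
M(S, f) = 8
L(t, u) = -2*u + 2*u**2 (L(t, u) = 2*(u*u - u) = 2*(u**2 - u) = -2*u + 2*u**2)
G(c, O) = -O/3 - c/3 (G(c, O) = -(c + O)/3 = -(O + c)/3 = -O/3 - c/3)
w(o, T) = 1404928 (w(o, T) = (2*8*(-1 + 8))**3 = (2*8*7)**3 = 112**3 = 1404928)
40758 + w(G(-4, -7), N(5, 12)) = 40758 + 1404928 = 1445686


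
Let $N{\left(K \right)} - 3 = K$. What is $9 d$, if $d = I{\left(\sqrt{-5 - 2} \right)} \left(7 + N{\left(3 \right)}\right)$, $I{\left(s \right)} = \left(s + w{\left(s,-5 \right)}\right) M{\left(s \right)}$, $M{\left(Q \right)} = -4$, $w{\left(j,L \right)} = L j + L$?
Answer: $2340 + 1872 i \sqrt{7} \approx 2340.0 + 4952.8 i$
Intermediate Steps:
$w{\left(j,L \right)} = L + L j$
$N{\left(K \right)} = 3 + K$
$I{\left(s \right)} = 20 + 16 s$ ($I{\left(s \right)} = \left(s - 5 \left(1 + s\right)\right) \left(-4\right) = \left(s - \left(5 + 5 s\right)\right) \left(-4\right) = \left(-5 - 4 s\right) \left(-4\right) = 20 + 16 s$)
$d = 260 + 208 i \sqrt{7}$ ($d = \left(20 + 16 \sqrt{-5 - 2}\right) \left(7 + \left(3 + 3\right)\right) = \left(20 + 16 \sqrt{-7}\right) \left(7 + 6\right) = \left(20 + 16 i \sqrt{7}\right) 13 = 260 + 208 i \sqrt{7} \approx 260.0 + 550.32 i$)
$9 d = 9 \left(260 + 208 i \sqrt{7}\right) = 2340 + 1872 i \sqrt{7}$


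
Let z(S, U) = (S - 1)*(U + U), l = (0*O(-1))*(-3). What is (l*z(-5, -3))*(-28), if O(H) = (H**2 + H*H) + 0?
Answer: 0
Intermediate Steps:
O(H) = 2*H**2 (O(H) = (H**2 + H**2) + 0 = 2*H**2 + 0 = 2*H**2)
l = 0 (l = (0*(2*(-1)**2))*(-3) = (0*(2*1))*(-3) = (0*2)*(-3) = 0*(-3) = 0)
z(S, U) = 2*U*(-1 + S) (z(S, U) = (-1 + S)*(2*U) = 2*U*(-1 + S))
(l*z(-5, -3))*(-28) = (0*(2*(-3)*(-1 - 5)))*(-28) = (0*(2*(-3)*(-6)))*(-28) = (0*36)*(-28) = 0*(-28) = 0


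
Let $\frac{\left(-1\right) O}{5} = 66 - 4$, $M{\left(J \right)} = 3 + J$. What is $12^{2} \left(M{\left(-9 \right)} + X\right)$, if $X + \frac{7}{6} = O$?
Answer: $-45672$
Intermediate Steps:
$O = -310$ ($O = - 5 \left(66 - 4\right) = \left(-5\right) 62 = -310$)
$X = - \frac{1867}{6}$ ($X = - \frac{7}{6} - 310 = - \frac{1867}{6} \approx -311.17$)
$12^{2} \left(M{\left(-9 \right)} + X\right) = 12^{2} \left(\left(3 - 9\right) - \frac{1867}{6}\right) = 144 \left(-6 - \frac{1867}{6}\right) = 144 \left(- \frac{1903}{6}\right) = -45672$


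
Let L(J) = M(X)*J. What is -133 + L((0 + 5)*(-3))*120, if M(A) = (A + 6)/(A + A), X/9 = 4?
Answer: -1183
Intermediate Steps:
X = 36 (X = 9*4 = 36)
M(A) = (6 + A)/(2*A) (M(A) = (6 + A)/((2*A)) = (6 + A)*(1/(2*A)) = (6 + A)/(2*A))
L(J) = 7*J/12 (L(J) = ((½)*(6 + 36)/36)*J = ((½)*(1/36)*42)*J = 7*J/12)
-133 + L((0 + 5)*(-3))*120 = -133 + (7*((0 + 5)*(-3))/12)*120 = -133 + (7*(5*(-3))/12)*120 = -133 + ((7/12)*(-15))*120 = -133 - 35/4*120 = -133 - 1050 = -1183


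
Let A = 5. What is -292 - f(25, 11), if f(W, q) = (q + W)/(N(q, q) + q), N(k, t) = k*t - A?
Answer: -37120/127 ≈ -292.28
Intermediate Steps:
N(k, t) = -5 + k*t (N(k, t) = k*t - 1*5 = k*t - 5 = -5 + k*t)
f(W, q) = (W + q)/(-5 + q + q²) (f(W, q) = (q + W)/((-5 + q*q) + q) = (W + q)/((-5 + q²) + q) = (W + q)/(-5 + q + q²))
-292 - f(25, 11) = -292 - (25 + 11)/(-5 + 11 + 11²) = -292 - 36/(-5 + 11 + 121) = -292 - 36/127 = -37120/127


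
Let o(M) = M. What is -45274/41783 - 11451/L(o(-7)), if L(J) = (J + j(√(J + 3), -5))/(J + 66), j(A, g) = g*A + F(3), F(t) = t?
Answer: 28227657901/1211707 - 3378045*I/58 ≈ 23296.0 - 58242.0*I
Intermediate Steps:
j(A, g) = 3 + A*g (j(A, g) = g*A + 3 = A*g + 3 = 3 + A*g)
L(J) = (3 + J - 5*√(3 + J))/(66 + J) (L(J) = (J + (3 + √(J + 3)*(-5)))/(J + 66) = (J + (3 + √(3 + J)*(-5)))/(66 + J) = (J + (3 - 5*√(3 + J)))/(66 + J) = (3 + J - 5*√(3 + J))/(66 + J))
-45274/41783 - 11451/L(o(-7)) = -45274/41783 - 11451*(66 - 7)/(3 - 7 - 5*√(3 - 7)) = -45274*1/41783 - 11451*59/(3 - 7 - 10*I) = -45274/41783 - 11451*59/(3 - 7 - 10*I) = -45274/41783 - (-675609/29 + 3378045*I/58) = -45274/41783 - 11451*3481*(-4/59 + 10*I/59)/116 = -45274/41783 - 39860931*(-4/59 + 10*I/59)/116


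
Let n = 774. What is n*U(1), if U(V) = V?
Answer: 774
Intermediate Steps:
n*U(1) = 774*1 = 774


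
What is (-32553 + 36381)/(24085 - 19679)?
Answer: 1914/2203 ≈ 0.86882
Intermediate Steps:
(-32553 + 36381)/(24085 - 19679) = 3828/4406 = 3828*(1/4406) = 1914/2203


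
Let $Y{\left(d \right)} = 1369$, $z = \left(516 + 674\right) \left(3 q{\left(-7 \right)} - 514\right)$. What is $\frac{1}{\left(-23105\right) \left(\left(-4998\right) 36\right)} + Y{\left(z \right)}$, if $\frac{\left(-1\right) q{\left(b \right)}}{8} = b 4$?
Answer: $\frac{5691256686361}{4157236440} \approx 1369.0$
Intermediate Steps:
$q{\left(b \right)} = - 32 b$ ($q{\left(b \right)} = - 8 b 4 = - 8 \cdot 4 b = - 32 b$)
$z = 188020$ ($z = \left(516 + 674\right) \left(3 \left(\left(-32\right) \left(-7\right)\right) - 514\right) = 1190 \left(3 \cdot 224 - 514\right) = 1190 \left(672 - 514\right) = 1190 \cdot 158 = 188020$)
$\frac{1}{\left(-23105\right) \left(\left(-4998\right) 36\right)} + Y{\left(z \right)} = \frac{1}{\left(-23105\right) \left(\left(-4998\right) 36\right)} + 1369 = - \frac{1}{23105 \left(-179928\right)} + 1369 = \left(- \frac{1}{23105}\right) \left(- \frac{1}{179928}\right) + 1369 = \frac{1}{4157236440} + 1369 = \frac{5691256686361}{4157236440}$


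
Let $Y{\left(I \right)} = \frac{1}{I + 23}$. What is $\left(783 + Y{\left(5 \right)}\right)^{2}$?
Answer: $\frac{480705625}{784} \approx 6.1315 \cdot 10^{5}$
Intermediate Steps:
$Y{\left(I \right)} = \frac{1}{23 + I}$
$\left(783 + Y{\left(5 \right)}\right)^{2} = \left(783 + \frac{1}{23 + 5}\right)^{2} = \left(783 + \frac{1}{28}\right)^{2} = \left(\frac{21925}{28}\right)^{2} = \frac{480705625}{784}$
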